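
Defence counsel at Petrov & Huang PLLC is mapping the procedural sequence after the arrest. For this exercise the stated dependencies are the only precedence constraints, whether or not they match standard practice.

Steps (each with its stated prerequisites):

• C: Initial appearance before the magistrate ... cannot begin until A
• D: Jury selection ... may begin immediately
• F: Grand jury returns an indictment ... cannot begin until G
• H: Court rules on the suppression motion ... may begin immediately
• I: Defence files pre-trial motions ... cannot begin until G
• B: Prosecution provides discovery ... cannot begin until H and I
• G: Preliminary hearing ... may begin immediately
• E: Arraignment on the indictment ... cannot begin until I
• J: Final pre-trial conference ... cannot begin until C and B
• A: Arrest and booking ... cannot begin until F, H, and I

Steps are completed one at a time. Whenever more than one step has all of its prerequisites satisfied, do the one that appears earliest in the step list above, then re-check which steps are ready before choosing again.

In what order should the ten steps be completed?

D, H and G have no prerequisites; D is listed earlier, so D is first.
H and G are both available; H is listed earlier → H.
G is the only step now ready → G.
Now F and I have their prerequisites met. F is listed earlier, so F next.
Next only I has its prerequisites met → I.
Now B, E and A have their prerequisites met. B is listed earlier, so B next.
Now E and A have their prerequisites met. E is listed earlier, so E next.
A needed F, H and I, now all done → A.
That leaves C as the only ready step → C.
J is the only step now ready → J.

D H G F I B E A C J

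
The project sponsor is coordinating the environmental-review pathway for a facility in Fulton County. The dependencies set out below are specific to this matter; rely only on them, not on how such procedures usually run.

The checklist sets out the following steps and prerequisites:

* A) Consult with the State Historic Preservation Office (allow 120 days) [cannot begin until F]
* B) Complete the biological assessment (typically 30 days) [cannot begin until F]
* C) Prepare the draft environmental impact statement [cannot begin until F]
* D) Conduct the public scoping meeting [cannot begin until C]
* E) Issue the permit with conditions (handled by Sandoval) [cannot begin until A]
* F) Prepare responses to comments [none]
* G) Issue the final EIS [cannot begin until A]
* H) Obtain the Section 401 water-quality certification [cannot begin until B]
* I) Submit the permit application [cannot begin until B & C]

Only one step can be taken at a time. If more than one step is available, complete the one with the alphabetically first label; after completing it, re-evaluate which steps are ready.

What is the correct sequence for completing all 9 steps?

Only F has no prerequisites, so it is first.
Now A, B and C have their prerequisites met. A has the earlier label, so A next.
B, C, E and G are all available; B has the earlier label → B.
C, E, G and H are all available; C has the earlier label → C.
D and I now also ready, so the ready set is {D, E, G, H, I}; D has the earlier label → D.
E, G, H and I are all available; E has the earlier label → E.
G, H and I are all available; G has the earlier label → G.
H and I are both available; H has the earlier label → H.
I needed B and C, now all done → I.

F → A → B → C → D → E → G → H → I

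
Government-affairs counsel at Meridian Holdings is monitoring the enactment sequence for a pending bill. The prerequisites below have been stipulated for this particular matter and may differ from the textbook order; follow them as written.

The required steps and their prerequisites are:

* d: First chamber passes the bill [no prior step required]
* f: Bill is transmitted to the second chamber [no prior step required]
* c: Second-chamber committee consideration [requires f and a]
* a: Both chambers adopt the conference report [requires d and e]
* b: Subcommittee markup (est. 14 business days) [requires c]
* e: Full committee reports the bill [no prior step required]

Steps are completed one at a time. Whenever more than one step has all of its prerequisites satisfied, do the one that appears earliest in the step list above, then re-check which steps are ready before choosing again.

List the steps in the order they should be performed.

d f e a c b

Nothing is required for d, f and e. d is listed earlier → d first.
Ready: f and e. f is listed earlier → f.
That leaves e as the only ready step → e.
That leaves a as the only ready step → a.
Next only c has its prerequisites met → c.
Next only b has its prerequisites met → b.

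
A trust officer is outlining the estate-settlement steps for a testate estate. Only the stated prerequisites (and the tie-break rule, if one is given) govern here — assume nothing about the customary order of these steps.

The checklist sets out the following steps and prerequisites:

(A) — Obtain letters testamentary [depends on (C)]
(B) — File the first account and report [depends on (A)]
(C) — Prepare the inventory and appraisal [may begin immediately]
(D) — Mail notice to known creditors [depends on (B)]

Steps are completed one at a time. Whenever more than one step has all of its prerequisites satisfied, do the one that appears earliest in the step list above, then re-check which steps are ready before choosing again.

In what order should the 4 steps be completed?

(C), (A), (B), (D)

(C) is the only step with nothing outstanding, so it goes first.
That leaves (A) as the only ready step → (A).
(B) needed (A), now all done → (B).
(D) is the only step now ready → (D).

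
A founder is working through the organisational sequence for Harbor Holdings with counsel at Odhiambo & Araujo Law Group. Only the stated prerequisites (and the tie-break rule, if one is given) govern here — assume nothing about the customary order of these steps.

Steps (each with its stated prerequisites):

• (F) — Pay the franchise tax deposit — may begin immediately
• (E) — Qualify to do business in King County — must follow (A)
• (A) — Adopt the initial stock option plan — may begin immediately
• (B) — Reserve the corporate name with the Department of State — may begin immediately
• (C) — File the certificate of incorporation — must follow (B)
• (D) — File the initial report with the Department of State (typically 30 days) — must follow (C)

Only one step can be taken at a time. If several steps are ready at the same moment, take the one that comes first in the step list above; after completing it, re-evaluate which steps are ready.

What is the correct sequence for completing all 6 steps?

Nothing is required for (F), (A) and (B). (F) is listed earlier → (F) first.
Ready: (A) and (B). (A) is listed earlier → (A).
(E) and (B) are both available; (E) is listed earlier → (E).
That leaves (B) as the only ready step → (B).
(C) needed (B), now all done → (C).
(D) needed (C), now all done → (D).

(F) (A) (E) (B) (C) (D)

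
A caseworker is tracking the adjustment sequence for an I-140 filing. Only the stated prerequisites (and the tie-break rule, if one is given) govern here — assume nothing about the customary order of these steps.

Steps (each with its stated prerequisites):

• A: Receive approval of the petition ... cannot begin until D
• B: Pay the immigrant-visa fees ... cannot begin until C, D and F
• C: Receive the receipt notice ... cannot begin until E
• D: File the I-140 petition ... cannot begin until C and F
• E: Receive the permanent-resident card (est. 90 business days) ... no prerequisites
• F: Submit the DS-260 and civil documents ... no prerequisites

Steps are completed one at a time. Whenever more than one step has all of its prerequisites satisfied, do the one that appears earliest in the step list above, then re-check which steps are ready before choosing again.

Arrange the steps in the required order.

Nothing is required for E and F. E is listed earlier → E first.
C now also ready, so the ready set is {C, F}; C is listed earlier → C.
F is the only step now ready → F.
D is the only step now ready → D.
A and B are both available; A is listed earlier → A.
B needed C, D and F, now all done → B.

E, C, F, D, A, B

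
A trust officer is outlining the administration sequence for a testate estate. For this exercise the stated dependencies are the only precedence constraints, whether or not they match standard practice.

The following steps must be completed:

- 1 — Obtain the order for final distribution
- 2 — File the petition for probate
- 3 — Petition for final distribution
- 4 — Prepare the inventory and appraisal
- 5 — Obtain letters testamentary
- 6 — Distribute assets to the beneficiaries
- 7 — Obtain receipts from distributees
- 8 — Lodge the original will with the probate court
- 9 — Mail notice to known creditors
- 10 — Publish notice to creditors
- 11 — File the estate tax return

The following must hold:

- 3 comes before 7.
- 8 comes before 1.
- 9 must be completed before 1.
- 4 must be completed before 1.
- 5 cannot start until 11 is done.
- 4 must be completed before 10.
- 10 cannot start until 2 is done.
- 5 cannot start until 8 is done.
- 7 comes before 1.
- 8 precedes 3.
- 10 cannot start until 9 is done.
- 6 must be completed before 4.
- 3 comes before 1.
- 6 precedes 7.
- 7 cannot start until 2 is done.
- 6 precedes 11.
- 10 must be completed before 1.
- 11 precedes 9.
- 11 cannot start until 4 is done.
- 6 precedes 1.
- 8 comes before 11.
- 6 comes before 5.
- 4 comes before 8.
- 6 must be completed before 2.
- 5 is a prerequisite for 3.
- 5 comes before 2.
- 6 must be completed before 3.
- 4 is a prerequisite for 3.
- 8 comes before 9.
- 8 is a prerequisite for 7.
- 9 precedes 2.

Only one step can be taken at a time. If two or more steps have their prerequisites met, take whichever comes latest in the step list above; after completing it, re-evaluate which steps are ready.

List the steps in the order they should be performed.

6, 4, 8, 11, 9, 5, 3, 2, 10, 7, 1

6 has no prerequisites → 6 first.
4 needed 6, now all done → 4.
Next only 8 has its prerequisites met → 8.
11 needed 8, 6 and 4, now all done → 11.
9 and 5 are both available; 9 is listed later → 9.
5 is the only step now ready → 5.
3 and 2 are both available; 3 is listed later → 3.
2 is the only step now ready → 2.
10 and 7 are both available; 10 is listed later → 10.
That leaves 7 as the only ready step → 7.
1 is the only step now ready → 1.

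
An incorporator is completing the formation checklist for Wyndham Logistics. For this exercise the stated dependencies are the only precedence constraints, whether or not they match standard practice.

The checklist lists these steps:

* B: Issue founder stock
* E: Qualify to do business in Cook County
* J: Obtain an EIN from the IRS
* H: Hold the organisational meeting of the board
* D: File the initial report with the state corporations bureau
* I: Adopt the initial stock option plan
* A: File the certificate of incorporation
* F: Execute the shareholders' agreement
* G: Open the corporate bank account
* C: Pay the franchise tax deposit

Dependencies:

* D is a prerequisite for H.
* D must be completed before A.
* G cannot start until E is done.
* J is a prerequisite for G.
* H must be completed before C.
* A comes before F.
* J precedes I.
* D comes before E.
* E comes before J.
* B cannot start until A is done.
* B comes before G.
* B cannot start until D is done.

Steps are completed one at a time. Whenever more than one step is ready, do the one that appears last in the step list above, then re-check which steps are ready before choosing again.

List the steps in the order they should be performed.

D, A, F, H, C, E, J, I, B, G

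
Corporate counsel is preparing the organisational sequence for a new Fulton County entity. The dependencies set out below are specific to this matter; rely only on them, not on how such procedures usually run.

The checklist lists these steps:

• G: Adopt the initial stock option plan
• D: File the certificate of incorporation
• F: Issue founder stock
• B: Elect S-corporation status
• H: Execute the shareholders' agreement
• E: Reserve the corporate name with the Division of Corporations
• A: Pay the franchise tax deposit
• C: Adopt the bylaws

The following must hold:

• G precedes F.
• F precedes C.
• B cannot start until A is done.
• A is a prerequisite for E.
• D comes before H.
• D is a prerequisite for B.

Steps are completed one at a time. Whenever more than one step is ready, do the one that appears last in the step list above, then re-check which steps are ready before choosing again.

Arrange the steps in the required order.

A E D H B G F C

A, D and G have no prerequisites; A is listed later, so A is first.
Ready: E, D and G. E is listed later → E.
D and G are both available; D is listed later → D.
Ready: H, B and G. H is listed later → H.
B and G are both available; B is listed later → B.
Next only G has its prerequisites met → G.
F is the only step now ready → F.
Next only C has its prerequisites met → C.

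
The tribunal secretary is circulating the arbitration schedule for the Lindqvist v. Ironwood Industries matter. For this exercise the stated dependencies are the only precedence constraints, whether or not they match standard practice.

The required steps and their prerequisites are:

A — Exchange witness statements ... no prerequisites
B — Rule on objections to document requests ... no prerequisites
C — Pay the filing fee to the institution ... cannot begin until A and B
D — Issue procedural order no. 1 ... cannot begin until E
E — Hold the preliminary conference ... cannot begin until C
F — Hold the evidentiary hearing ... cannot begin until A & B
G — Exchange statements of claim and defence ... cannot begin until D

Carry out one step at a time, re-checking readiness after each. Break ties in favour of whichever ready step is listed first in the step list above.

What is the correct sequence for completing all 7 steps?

A → B → C → E → D → F → G

A and B have no prerequisites; A is listed earlier, so A is first.
B is the only step now ready → B.
C and F are both available; C is listed earlier → C.
E now also ready, so the ready set is {E, F}; E is listed earlier → E.
Now D and F have their prerequisites met. D is listed earlier, so D next.
Ready: F and G. F is listed earlier → F.
G needed D, now all done → G.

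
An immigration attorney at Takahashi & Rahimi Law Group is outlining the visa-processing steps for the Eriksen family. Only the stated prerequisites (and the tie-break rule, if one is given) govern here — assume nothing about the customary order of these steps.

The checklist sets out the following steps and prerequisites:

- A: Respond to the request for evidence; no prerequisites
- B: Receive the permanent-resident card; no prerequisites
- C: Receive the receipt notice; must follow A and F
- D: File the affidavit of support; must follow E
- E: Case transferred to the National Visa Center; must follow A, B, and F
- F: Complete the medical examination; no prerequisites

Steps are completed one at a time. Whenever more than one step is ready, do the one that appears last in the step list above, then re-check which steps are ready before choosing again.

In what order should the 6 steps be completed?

Nothing is required for F, B and A. F is listed later → F first.
B and A are both available; B is listed later → B.
Next only A has its prerequisites met → A.
Ready: E and C. E is listed later → E.
D and C are both available; D is listed later → D.
That leaves C as the only ready step → C.

F, B, A, E, D, C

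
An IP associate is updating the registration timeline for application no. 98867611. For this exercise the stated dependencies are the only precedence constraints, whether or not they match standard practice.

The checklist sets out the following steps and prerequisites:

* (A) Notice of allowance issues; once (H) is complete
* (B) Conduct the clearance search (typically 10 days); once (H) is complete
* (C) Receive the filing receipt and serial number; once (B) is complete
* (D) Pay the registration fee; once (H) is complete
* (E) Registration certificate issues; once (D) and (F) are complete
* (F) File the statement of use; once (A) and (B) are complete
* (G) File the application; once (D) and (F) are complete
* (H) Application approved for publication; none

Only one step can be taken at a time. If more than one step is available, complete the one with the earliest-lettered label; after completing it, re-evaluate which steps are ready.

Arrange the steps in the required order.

(H) is the only step with nothing outstanding, so it goes first.
Ready: (A), (B) and (D). (A) has the earlier label → (A).
(B) and (D) are both available; (B) has the earlier label → (B).
(C), (D) and (F) are all available; (C) has the earlier label → (C).
Ready: (D) and (F). (D) has the earlier label → (D).
(F) is the only step now ready → (F).
Now (E) and (G) have their prerequisites met. (E) has the earlier label, so (E) next.
(G) needed (D) and (F), now all done → (G).

(H), (A), (B), (C), (D), (F), (E), (G)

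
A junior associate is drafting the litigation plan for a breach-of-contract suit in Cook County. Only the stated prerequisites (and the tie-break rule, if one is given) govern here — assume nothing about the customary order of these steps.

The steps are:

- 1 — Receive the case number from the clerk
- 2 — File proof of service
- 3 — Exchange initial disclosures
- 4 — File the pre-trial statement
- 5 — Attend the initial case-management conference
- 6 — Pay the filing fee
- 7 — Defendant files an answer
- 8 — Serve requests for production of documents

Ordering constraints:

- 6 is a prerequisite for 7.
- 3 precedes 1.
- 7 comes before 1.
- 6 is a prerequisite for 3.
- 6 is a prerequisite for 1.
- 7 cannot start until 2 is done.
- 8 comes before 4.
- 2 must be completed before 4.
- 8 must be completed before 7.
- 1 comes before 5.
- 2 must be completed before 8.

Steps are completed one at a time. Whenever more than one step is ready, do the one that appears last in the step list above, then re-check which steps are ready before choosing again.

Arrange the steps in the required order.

6 → 3 → 2 → 8 → 7 → 4 → 1 → 5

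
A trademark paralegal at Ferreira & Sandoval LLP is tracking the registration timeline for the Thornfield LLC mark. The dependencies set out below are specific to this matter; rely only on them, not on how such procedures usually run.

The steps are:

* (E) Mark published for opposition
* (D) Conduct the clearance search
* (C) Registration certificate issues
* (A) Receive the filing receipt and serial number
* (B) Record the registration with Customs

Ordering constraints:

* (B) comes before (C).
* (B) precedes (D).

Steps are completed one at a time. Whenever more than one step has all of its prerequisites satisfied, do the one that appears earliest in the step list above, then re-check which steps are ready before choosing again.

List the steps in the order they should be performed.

(E), (A), (B), (D), (C)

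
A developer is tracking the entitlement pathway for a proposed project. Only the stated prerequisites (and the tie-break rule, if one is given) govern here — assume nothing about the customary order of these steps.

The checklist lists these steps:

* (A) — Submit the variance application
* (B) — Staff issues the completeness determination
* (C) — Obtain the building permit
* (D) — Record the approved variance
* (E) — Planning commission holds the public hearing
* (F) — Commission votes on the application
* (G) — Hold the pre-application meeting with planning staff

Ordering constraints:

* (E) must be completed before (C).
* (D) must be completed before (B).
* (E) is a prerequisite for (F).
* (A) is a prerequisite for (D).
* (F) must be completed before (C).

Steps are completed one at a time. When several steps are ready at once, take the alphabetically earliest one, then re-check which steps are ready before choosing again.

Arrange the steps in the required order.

(A) (D) (B) (E) (F) (C) (G)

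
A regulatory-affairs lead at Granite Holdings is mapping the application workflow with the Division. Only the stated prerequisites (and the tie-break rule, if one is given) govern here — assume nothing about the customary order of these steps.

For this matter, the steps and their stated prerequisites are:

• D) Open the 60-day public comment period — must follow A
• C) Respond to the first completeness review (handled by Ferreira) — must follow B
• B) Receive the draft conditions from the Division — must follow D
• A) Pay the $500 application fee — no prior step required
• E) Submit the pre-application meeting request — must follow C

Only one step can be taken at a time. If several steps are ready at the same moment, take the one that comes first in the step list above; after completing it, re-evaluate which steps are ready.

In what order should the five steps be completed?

A has no prerequisites → A first.
Next only D has its prerequisites met → D.
B needed D, now all done → B.
Next only C has its prerequisites met → C.
E needed C, now all done → E.

A, D, B, C, E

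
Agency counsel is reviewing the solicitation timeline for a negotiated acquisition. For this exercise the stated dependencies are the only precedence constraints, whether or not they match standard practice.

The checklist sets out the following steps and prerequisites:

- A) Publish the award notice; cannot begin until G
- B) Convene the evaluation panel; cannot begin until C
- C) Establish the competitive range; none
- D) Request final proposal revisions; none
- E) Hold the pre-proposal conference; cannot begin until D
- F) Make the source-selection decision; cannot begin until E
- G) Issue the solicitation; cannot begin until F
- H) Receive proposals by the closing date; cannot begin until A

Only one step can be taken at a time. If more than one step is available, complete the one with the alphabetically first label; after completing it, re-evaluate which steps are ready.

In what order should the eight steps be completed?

C → B → D → E → F → G → A → H

Nothing is required for C and D. C has the earlier label → C first.
B now also ready, so the ready set is {B, D}; B has the earlier label → B.
That leaves D as the only ready step → D.
E needed D, now all done → E.
F needed E, now all done → F.
G is the only step now ready → G.
A needed G, now all done → A.
That leaves H as the only ready step → H.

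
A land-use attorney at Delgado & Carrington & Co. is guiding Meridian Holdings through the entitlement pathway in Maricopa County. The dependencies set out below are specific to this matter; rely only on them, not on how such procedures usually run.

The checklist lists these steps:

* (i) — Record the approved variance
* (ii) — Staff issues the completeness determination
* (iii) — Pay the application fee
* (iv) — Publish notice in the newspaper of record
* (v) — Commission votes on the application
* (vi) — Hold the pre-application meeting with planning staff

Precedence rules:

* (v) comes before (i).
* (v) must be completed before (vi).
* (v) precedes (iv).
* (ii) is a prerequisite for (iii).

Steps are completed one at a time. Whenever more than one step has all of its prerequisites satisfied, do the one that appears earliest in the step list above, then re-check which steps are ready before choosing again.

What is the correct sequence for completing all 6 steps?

Nothing is required for (ii) and (v). (ii) is listed earlier → (ii) first.
(iii) now also ready, so the ready set is {(iii), (v)}; (iii) is listed earlier → (iii).
(v) is the only step now ready → (v).
Ready: (i), (iv) and (vi). (i) is listed earlier → (i).
Ready: (iv) and (vi). (iv) is listed earlier → (iv).
(vi) needed (v), now all done → (vi).

(ii) (iii) (v) (i) (iv) (vi)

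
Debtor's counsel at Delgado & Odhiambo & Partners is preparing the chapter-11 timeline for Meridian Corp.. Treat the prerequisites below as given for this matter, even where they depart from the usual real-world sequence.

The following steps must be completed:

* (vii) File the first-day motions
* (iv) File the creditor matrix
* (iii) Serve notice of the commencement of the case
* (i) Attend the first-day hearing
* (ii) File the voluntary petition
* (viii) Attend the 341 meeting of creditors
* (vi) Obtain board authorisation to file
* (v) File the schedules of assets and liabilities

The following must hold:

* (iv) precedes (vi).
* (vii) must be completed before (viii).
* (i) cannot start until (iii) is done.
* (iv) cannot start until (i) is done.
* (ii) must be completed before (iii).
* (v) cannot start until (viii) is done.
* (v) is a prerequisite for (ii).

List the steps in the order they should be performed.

(vii), (viii), (v), (ii), (iii), (i), (iv), (vi)

(vii) has no prerequisites → (vii) first.
Next only (viii) has its prerequisites met → (viii).
Next only (v) has its prerequisites met → (v).
That leaves (ii) as the only ready step → (ii).
(iii) needed (ii), now all done → (iii).
That leaves (i) as the only ready step → (i).
(iv) needed (i), now all done → (iv).
(vi) needed (iv), now all done → (vi).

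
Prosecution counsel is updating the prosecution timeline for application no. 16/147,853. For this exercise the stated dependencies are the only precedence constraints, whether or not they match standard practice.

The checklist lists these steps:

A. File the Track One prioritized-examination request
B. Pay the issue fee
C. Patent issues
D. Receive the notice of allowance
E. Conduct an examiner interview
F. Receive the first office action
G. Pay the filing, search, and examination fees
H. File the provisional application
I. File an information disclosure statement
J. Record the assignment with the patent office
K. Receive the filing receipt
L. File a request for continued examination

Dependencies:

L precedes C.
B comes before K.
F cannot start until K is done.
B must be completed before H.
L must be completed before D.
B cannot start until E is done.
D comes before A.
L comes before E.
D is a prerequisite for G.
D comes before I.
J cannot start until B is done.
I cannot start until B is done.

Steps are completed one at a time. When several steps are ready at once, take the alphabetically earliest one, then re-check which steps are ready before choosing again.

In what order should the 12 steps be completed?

L → C → D → A → E → B → G → H → I → J → K → F

Only L has no prerequisites, so it is first.
Now C, D and E have their prerequisites met. C has the earlier label, so C next.
Now D and E have their prerequisites met. D has the earlier label, so D next.
A and G now also ready, so the ready set is {A, E, G}; A has the earlier label → A.
Ready: E and G. E has the earlier label → E.
B and G are both available; B has the earlier label → B.
Ready: G, H, I, J and K. G has the earlier label → G.
Ready: H, I, J and K. H has the earlier label → H.
I, J and K are all available; I has the earlier label → I.
J and K are both available; J has the earlier label → J.
K is the only step now ready → K.
Next only F has its prerequisites met → F.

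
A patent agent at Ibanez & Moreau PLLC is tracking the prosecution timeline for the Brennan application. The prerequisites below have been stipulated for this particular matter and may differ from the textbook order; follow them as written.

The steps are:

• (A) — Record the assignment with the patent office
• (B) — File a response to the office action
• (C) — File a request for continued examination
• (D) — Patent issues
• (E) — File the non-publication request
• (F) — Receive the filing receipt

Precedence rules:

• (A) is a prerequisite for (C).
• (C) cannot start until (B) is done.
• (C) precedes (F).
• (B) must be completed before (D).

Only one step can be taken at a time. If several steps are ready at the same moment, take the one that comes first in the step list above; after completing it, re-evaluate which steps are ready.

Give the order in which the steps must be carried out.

(A) (B) (C) (D) (E) (F)

Nothing is required for (A), (B) and (E). (A) is listed earlier → (A) first.
Now (B) and (E) have their prerequisites met. (B) is listed earlier, so (B) next.
(C) and (D) now also ready, so the ready set is {(C), (D), (E)}; (C) is listed earlier → (C).
(F) now also ready, so the ready set is {(D), (E), (F)}; (D) is listed earlier → (D).
Ready: (E) and (F). (E) is listed earlier → (E).
(F) needed (C), now all done → (F).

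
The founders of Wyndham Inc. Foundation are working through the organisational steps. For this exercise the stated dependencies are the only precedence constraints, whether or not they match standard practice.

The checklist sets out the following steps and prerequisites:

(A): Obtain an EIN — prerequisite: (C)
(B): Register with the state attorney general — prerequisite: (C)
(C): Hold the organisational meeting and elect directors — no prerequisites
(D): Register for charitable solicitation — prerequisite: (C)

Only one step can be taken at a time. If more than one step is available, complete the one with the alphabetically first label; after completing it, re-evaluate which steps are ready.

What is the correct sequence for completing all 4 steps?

(C) → (A) → (B) → (D)

(C) is the only step with nothing outstanding, so it goes first.
Ready: (A), (B) and (D). (A) has the earlier label → (A).
(B) and (D) are both available; (B) has the earlier label → (B).
(D) needed (C), now all done → (D).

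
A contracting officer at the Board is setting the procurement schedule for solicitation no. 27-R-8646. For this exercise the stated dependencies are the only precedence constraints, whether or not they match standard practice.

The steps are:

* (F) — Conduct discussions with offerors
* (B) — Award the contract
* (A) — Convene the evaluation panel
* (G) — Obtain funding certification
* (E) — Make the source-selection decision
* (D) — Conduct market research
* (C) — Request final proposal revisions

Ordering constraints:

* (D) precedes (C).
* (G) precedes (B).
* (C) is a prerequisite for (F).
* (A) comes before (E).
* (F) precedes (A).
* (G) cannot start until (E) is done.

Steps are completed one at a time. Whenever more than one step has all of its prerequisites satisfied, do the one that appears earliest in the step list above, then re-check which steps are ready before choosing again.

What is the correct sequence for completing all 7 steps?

Only (D) has no prerequisites, so it is first.
That leaves (C) as the only ready step → (C).
(F) needed (C), now all done → (F).
(A) needed (F), now all done → (A).
(E) is the only step now ready → (E).
(G) needed (E), now all done → (G).
Next only (B) has its prerequisites met → (B).

(D) (C) (F) (A) (E) (G) (B)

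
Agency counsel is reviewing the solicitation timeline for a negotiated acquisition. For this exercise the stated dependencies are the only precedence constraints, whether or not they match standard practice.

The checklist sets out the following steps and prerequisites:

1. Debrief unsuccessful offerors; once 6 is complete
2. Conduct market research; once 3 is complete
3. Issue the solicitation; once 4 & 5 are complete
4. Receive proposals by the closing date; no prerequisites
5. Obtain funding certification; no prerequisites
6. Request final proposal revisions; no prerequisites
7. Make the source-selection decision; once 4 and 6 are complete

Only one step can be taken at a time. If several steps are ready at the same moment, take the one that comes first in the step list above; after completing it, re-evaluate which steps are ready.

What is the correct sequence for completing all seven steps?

4, 5 and 6 have no prerequisites; 4 is listed earlier, so 4 is first.
Ready: 5 and 6. 5 is listed earlier → 5.
3 and 6 are both available; 3 is listed earlier → 3.
2 now also ready, so the ready set is {2, 6}; 2 is listed earlier → 2.
Next only 6 has its prerequisites met → 6.
Now 1 and 7 have their prerequisites met. 1 is listed earlier, so 1 next.
7 needed 4 and 6, now all done → 7.

4, 5, 3, 2, 6, 1, 7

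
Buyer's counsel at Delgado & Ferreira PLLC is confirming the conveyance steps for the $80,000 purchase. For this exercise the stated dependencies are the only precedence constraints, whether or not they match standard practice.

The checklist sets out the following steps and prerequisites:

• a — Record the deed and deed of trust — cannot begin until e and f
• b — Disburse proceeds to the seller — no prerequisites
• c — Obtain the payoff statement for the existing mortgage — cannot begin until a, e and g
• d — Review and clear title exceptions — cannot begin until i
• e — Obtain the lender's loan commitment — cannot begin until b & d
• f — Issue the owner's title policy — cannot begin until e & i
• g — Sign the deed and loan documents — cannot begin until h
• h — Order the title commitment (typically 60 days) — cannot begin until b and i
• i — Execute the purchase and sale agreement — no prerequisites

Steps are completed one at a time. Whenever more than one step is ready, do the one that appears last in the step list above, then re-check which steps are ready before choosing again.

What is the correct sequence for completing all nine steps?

Nothing is required for i and b. i is listed later → i first.
d now also ready, so the ready set is {d, b}; d is listed later → d.
That leaves b as the only ready step → b.
Now h and e have their prerequisites met. h is listed later, so h next.
Ready: g and e. g is listed later → g.
e is the only step now ready → e.
f needed i and e, now all done → f.
a is the only step now ready → a.
c needed g, e and a, now all done → c.

i, d, b, h, g, e, f, a, c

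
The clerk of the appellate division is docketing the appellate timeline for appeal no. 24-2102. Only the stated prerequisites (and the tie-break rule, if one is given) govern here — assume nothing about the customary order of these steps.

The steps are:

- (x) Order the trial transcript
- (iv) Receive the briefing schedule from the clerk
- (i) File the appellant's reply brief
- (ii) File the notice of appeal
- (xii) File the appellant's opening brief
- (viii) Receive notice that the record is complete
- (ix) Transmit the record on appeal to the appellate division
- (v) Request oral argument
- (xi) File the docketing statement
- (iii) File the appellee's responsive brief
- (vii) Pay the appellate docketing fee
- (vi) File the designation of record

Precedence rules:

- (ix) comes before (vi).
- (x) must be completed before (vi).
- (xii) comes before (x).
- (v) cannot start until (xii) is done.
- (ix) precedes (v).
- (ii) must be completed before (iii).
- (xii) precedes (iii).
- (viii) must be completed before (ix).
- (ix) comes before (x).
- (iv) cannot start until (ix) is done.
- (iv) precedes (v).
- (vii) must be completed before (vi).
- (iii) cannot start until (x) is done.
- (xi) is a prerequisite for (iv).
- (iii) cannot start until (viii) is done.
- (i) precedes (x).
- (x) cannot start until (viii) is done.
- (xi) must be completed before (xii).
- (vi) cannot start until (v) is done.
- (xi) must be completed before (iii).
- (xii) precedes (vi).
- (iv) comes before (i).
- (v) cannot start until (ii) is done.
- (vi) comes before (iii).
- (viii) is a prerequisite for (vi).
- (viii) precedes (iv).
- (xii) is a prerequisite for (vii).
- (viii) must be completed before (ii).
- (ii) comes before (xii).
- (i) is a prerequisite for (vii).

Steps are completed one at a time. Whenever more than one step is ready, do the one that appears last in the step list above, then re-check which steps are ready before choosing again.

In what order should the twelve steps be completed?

Nothing is required for (xi) and (viii). (xi) is listed later → (xi) first.
Next only (viii) has its prerequisites met → (viii).
Ready: (ix) and (ii). (ix) is listed later → (ix).
(ii) and (iv) are both available; (ii) is listed later → (ii).
(xii) now also ready, so the ready set is {(xii), (iv)}; (xii) is listed later → (xii).
(iv) needed (xi), (ix) and (viii), now all done → (iv).
(v) and (i) are both available; (v) is listed later → (v).
That leaves (i) as the only ready step → (i).
(vii) and (x) are both available; (vii) is listed later → (vii).
(x) needed (ix), (viii), (xii) and (i), now all done → (x).
(vi) needed (vii), (v), (ix), (viii), (xii) and (x), now all done → (vi).
(iii) needed (vi), (xi), (viii), (xii), (ii) and (x), now all done → (iii).

(xi) (viii) (ix) (ii) (xii) (iv) (v) (i) (vii) (x) (vi) (iii)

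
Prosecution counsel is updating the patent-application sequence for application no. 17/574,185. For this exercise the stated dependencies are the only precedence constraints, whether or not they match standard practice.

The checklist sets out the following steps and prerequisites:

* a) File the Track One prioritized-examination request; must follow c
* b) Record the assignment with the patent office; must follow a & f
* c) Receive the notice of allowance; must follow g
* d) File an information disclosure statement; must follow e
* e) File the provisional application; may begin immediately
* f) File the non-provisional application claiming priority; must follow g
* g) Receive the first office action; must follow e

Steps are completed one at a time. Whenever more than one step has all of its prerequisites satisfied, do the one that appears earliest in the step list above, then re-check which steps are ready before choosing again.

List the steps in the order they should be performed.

Only e has no prerequisites, so it is first.
d and g are both available; d is listed earlier → d.
Next only g has its prerequisites met → g.
Now c and f have their prerequisites met. c is listed earlier, so c next.
Ready: a and f. a is listed earlier → a.
f is the only step now ready → f.
b needed a and f, now all done → b.

e d g c a f b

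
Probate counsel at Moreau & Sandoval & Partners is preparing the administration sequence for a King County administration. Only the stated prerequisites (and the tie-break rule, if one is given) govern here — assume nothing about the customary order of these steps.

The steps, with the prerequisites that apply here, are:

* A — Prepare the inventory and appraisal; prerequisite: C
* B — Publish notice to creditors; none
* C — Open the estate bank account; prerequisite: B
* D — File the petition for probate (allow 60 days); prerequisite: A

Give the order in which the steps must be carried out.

B has no prerequisites → B first.
Next only C has its prerequisites met → C.
A needed C, now all done → A.
Next only D has its prerequisites met → D.

B → C → A → D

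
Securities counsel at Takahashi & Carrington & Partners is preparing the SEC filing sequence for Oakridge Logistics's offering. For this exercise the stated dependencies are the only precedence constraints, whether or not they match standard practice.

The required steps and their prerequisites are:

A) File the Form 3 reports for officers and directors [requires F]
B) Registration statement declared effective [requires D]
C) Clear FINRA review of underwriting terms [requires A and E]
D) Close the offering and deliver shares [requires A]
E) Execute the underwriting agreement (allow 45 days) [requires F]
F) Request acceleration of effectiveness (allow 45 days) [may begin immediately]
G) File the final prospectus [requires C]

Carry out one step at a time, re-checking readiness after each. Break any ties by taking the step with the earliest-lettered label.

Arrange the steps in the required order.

F has no prerequisites → F first.
Ready: A and E. A has the earlier label → A.
D now also ready, so the ready set is {D, E}; D has the earlier label → D.
B now also ready, so the ready set is {B, E}; B has the earlier label → B.
Next only E has its prerequisites met → E.
C is the only step now ready → C.
Next only G has its prerequisites met → G.

F → A → D → B → E → C → G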